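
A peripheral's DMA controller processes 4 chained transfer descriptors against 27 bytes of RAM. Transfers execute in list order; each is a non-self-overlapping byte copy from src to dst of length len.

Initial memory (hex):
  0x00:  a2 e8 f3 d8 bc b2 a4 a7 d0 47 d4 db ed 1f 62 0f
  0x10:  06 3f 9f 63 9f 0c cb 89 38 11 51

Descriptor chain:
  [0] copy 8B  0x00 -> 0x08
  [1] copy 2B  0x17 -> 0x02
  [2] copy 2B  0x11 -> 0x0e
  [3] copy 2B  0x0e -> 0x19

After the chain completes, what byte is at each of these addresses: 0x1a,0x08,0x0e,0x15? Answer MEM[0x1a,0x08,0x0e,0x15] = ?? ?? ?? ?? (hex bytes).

MEM[0x1a,0x08,0x0e,0x15] = 9f a2 3f 0c

D0: mem[0x08..0x0f] <- [a2 e8 f3 d8 bc b2 a4 a7]
D1: mem[0x02..0x03] <- [89 38]
D2: mem[0x0e..0x0f] <- [3f 9f]
D3: mem[0x19..0x1a] <- [3f 9f]
query mem[0x1a]=0x9f, mem[0x08]=0xa2, mem[0x0e]=0x3f, mem[0x15]=0x0c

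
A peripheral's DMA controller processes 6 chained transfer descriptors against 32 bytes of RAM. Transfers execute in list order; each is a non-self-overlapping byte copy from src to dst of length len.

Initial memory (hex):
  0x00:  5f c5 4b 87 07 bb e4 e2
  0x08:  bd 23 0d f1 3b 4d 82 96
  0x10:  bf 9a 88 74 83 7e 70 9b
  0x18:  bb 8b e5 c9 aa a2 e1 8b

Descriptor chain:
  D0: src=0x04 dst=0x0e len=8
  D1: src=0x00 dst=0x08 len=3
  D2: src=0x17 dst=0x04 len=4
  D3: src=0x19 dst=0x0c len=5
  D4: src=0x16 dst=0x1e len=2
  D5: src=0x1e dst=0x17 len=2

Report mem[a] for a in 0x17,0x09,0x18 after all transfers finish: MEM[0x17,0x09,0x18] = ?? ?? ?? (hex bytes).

[0] 0x04->0x0e len=8 : 07 bb e4 e2 bd 23 0d f1
[1] 0x00->0x08 len=3 : 5f c5 4b
[2] 0x17->0x04 len=4 : 9b bb 8b e5
[3] 0x19->0x0c len=5 : 8b e5 c9 aa a2
[4] 0x16->0x1e len=2 : 70 9b
[5] 0x1e->0x17 len=2 : 70 9b
query mem[0x17]=0x70, mem[0x09]=0xc5, mem[0x18]=0x9b

MEM[0x17,0x09,0x18] = 70 c5 9b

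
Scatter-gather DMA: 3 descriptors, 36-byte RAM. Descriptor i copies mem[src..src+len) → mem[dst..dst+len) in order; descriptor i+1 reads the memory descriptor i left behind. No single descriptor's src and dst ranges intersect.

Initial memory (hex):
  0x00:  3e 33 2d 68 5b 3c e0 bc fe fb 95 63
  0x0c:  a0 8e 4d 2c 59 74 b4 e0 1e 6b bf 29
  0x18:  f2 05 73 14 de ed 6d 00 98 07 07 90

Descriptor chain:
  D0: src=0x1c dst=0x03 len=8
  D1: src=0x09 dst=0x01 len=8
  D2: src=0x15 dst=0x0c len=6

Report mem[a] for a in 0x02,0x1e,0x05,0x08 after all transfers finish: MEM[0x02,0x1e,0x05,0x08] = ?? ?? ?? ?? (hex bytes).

MEM[0x02,0x1e,0x05,0x08] = 90 6d 8e 59

  after D0: wrote 8B at 0x03 = deed6d0098070790
  after D1: wrote 8B at 0x01 = 079063a08e4d2c59
  after D2: wrote 6B at 0x0c = 6bbf29f20573
query mem[0x02]=0x90, mem[0x1e]=0x6d, mem[0x05]=0x8e, mem[0x08]=0x59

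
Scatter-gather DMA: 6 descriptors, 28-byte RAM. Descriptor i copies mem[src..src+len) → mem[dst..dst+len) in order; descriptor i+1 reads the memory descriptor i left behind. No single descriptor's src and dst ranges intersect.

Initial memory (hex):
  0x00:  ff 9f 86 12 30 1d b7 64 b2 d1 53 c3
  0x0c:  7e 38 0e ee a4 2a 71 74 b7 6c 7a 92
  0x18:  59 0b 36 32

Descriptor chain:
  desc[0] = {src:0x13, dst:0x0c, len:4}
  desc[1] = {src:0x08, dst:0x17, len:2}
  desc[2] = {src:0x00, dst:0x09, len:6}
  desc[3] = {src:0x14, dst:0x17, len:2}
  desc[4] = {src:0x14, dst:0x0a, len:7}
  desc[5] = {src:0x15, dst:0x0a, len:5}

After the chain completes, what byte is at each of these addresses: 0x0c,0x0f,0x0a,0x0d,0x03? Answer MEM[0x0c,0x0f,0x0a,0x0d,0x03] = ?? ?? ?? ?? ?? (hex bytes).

MEM[0x0c,0x0f,0x0a,0x0d,0x03] = b7 0b 6c 6c 12

  after D0: wrote 4B at 0x0c = 74b76c7a
  after D1: wrote 2B at 0x17 = b2d1
  after D2: wrote 6B at 0x09 = ff9f8612301d
  after D3: wrote 2B at 0x17 = b76c
  after D4: wrote 7B at 0x0a = b76c7ab76c0b36
  after D5: wrote 5B at 0x0a = 6c7ab76c0b
query mem[0x0c]=0xb7, mem[0x0f]=0x0b, mem[0x0a]=0x6c, mem[0x0d]=0x6c, mem[0x03]=0x12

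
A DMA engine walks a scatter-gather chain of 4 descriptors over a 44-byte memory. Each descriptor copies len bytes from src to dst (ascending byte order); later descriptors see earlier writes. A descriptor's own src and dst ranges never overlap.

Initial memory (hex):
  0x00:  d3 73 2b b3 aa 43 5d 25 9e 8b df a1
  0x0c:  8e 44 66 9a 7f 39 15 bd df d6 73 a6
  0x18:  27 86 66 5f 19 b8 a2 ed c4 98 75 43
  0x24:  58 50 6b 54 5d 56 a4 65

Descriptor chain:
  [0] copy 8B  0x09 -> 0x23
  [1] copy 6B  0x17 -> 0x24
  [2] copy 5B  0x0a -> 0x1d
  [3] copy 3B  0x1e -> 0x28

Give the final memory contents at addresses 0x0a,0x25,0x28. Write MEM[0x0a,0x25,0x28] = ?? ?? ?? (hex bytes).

#0 dst[0x23+8] := {0x8b,0xdf,0xa1,0x8e,0x44,0x66,0x9a,0x7f}
#1 dst[0x24+6] := {0xa6,0x27,0x86,0x66,0x5f,0x19}
#2 dst[0x1d+5] := {0xdf,0xa1,0x8e,0x44,0x66}
#3 dst[0x28+3] := {0xa1,0x8e,0x44}
query mem[0x0a]=0xdf, mem[0x25]=0x27, mem[0x28]=0xa1

MEM[0x0a,0x25,0x28] = df 27 a1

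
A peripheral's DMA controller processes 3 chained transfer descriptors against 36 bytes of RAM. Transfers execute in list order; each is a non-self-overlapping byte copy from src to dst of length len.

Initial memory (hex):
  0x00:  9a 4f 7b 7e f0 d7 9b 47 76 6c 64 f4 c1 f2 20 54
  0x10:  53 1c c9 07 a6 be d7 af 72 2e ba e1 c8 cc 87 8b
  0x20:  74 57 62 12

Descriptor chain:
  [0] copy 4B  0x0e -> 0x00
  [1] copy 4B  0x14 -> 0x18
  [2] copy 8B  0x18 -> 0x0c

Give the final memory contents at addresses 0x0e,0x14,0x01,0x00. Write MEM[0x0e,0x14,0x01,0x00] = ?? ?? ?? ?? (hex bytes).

D0: mem[0x00..0x03] <- [20 54 53 1c]
D1: mem[0x18..0x1b] <- [a6 be d7 af]
D2: mem[0x0c..0x13] <- [a6 be d7 af c8 cc 87 8b]
query mem[0x0e]=0xd7, mem[0x14]=0xa6, mem[0x01]=0x54, mem[0x00]=0x20

MEM[0x0e,0x14,0x01,0x00] = d7 a6 54 20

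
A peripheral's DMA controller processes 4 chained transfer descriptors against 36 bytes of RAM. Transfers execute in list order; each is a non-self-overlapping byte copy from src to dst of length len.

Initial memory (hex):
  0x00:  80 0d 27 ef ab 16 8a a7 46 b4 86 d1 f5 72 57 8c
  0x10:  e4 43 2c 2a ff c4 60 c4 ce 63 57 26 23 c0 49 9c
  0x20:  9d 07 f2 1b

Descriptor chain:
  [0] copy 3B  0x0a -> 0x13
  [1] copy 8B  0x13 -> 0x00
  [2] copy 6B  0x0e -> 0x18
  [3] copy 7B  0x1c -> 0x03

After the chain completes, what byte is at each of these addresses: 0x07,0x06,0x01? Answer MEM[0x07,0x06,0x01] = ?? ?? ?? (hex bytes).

MEM[0x07,0x06,0x01] = 9d 9c d1

D0: mem[0x13..0x15] <- [86 d1 f5]
D1: mem[0x00..0x07] <- [86 d1 f5 60 c4 ce 63 57]
D2: mem[0x18..0x1d] <- [57 8c e4 43 2c 86]
D3: mem[0x03..0x09] <- [2c 86 49 9c 9d 07 f2]
query mem[0x07]=0x9d, mem[0x06]=0x9c, mem[0x01]=0xd1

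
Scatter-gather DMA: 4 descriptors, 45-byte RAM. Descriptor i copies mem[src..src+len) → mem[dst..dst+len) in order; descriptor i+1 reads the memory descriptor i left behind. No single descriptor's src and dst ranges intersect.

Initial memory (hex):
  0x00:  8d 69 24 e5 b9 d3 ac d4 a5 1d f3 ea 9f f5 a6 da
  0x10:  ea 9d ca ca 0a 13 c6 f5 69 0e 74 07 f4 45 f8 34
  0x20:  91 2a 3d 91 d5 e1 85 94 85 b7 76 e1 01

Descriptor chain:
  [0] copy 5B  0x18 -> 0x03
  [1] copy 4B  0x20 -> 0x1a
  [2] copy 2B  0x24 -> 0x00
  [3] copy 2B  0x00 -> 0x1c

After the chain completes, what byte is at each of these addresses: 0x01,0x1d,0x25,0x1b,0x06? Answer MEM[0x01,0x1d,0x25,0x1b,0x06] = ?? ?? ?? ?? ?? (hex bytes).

  after D0: wrote 5B at 0x03 = 690e7407f4
  after D1: wrote 4B at 0x1a = 912a3d91
  after D2: wrote 2B at 0x00 = d5e1
  after D3: wrote 2B at 0x1c = d5e1
query mem[0x01]=0xe1, mem[0x1d]=0xe1, mem[0x25]=0xe1, mem[0x1b]=0x2a, mem[0x06]=0x07

MEM[0x01,0x1d,0x25,0x1b,0x06] = e1 e1 e1 2a 07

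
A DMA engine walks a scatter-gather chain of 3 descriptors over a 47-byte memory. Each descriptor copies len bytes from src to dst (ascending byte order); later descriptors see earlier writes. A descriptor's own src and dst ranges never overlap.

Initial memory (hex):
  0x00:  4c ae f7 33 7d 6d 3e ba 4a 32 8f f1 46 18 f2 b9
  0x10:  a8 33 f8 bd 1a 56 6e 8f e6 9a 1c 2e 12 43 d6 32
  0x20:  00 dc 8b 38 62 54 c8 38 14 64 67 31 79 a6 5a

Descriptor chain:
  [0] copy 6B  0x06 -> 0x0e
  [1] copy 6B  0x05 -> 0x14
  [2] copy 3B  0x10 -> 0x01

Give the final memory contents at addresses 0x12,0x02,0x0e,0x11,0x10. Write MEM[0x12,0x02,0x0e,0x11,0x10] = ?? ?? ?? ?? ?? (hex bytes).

D0: mem[0x0e..0x13] <- [3e ba 4a 32 8f f1]
D1: mem[0x14..0x19] <- [6d 3e ba 4a 32 8f]
D2: mem[0x01..0x03] <- [4a 32 8f]
query mem[0x12]=0x8f, mem[0x02]=0x32, mem[0x0e]=0x3e, mem[0x11]=0x32, mem[0x10]=0x4a

MEM[0x12,0x02,0x0e,0x11,0x10] = 8f 32 3e 32 4a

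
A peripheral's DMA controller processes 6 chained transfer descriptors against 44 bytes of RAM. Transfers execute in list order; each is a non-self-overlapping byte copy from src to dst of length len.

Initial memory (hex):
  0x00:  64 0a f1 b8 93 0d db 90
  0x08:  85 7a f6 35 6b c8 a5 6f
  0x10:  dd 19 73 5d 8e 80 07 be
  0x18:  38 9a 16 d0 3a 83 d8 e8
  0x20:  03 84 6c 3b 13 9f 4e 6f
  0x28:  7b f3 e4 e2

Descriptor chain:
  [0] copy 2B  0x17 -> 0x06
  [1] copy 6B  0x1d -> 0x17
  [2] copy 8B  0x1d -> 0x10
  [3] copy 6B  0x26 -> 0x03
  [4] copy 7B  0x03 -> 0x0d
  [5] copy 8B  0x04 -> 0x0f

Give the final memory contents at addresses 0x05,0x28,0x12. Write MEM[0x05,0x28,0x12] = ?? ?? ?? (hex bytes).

  after D0: wrote 2B at 0x06 = be38
  after D1: wrote 6B at 0x17 = 83d8e803846c
  after D2: wrote 8B at 0x10 = 83d8e803846c3b13
  after D3: wrote 6B at 0x03 = 4e6f7bf3e4e2
  after D4: wrote 7B at 0x0d = 4e6f7bf3e4e27a
  after D5: wrote 8B at 0x0f = 6f7bf3e4e27af635
query mem[0x05]=0x7b, mem[0x28]=0x7b, mem[0x12]=0xe4

MEM[0x05,0x28,0x12] = 7b 7b e4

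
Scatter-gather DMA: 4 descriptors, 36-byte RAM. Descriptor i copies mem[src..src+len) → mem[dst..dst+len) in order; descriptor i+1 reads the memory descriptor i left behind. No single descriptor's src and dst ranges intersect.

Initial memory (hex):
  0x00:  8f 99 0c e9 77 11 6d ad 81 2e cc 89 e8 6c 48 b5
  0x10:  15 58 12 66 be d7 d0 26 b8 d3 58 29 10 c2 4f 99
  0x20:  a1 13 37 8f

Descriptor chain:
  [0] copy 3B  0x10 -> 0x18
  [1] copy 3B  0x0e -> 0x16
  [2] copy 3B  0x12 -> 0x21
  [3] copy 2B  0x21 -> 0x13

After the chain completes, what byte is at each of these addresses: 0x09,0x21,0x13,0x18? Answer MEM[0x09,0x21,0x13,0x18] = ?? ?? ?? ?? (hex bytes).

MEM[0x09,0x21,0x13,0x18] = 2e 12 12 15

#0 dst[0x18+3] := {0x15,0x58,0x12}
#1 dst[0x16+3] := {0x48,0xb5,0x15}
#2 dst[0x21+3] := {0x12,0x66,0xbe}
#3 dst[0x13+2] := {0x12,0x66}
query mem[0x09]=0x2e, mem[0x21]=0x12, mem[0x13]=0x12, mem[0x18]=0x15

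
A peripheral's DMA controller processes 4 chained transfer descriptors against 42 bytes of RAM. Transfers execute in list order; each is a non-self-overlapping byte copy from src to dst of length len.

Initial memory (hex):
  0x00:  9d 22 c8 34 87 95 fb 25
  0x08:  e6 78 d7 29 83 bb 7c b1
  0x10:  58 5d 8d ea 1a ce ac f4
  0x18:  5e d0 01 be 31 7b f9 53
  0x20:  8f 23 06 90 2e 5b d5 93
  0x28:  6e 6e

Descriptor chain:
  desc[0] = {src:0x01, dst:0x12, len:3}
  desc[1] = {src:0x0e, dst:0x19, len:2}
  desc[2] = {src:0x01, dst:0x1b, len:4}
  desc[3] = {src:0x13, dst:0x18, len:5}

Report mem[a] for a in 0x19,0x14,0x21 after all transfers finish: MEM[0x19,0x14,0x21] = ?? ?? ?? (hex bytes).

  after D0: wrote 3B at 0x12 = 22c834
  after D1: wrote 2B at 0x19 = 7cb1
  after D2: wrote 4B at 0x1b = 22c83487
  after D3: wrote 5B at 0x18 = c834ceacf4
query mem[0x19]=0x34, mem[0x14]=0x34, mem[0x21]=0x23

MEM[0x19,0x14,0x21] = 34 34 23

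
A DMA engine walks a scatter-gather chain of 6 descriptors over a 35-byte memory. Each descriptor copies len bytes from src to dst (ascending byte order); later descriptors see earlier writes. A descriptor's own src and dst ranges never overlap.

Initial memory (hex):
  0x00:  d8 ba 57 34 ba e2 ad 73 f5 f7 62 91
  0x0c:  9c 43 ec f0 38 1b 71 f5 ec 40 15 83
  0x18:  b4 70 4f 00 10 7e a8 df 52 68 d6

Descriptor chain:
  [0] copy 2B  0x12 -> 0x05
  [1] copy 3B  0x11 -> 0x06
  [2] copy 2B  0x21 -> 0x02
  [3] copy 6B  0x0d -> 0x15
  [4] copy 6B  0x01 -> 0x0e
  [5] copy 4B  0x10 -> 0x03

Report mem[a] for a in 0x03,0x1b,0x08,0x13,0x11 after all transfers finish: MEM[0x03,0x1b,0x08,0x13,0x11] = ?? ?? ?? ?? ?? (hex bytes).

MEM[0x03,0x1b,0x08,0x13,0x11] = d6 00 f5 1b ba

#0 dst[0x05+2] := {0x71,0xf5}
#1 dst[0x06+3] := {0x1b,0x71,0xf5}
#2 dst[0x02+2] := {0x68,0xd6}
#3 dst[0x15+6] := {0x43,0xec,0xf0,0x38,0x1b,0x71}
#4 dst[0x0e+6] := {0xba,0x68,0xd6,0xba,0x71,0x1b}
#5 dst[0x03+4] := {0xd6,0xba,0x71,0x1b}
query mem[0x03]=0xd6, mem[0x1b]=0x00, mem[0x08]=0xf5, mem[0x13]=0x1b, mem[0x11]=0xba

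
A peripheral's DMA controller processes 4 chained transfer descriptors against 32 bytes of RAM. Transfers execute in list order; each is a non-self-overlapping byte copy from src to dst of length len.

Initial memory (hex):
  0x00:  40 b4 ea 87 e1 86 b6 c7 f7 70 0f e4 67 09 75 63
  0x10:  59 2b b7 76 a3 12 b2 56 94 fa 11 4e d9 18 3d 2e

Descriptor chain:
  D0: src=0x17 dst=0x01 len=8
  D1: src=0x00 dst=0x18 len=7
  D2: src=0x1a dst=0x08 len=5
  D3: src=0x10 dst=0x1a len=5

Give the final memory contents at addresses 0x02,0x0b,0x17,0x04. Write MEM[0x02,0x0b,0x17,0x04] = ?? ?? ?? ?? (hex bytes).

MEM[0x02,0x0b,0x17,0x04] = 94 4e 56 11

[0] 0x17->0x01 len=8 : 56 94 fa 11 4e d9 18 3d
[1] 0x00->0x18 len=7 : 40 56 94 fa 11 4e d9
[2] 0x1a->0x08 len=5 : 94 fa 11 4e d9
[3] 0x10->0x1a len=5 : 59 2b b7 76 a3
query mem[0x02]=0x94, mem[0x0b]=0x4e, mem[0x17]=0x56, mem[0x04]=0x11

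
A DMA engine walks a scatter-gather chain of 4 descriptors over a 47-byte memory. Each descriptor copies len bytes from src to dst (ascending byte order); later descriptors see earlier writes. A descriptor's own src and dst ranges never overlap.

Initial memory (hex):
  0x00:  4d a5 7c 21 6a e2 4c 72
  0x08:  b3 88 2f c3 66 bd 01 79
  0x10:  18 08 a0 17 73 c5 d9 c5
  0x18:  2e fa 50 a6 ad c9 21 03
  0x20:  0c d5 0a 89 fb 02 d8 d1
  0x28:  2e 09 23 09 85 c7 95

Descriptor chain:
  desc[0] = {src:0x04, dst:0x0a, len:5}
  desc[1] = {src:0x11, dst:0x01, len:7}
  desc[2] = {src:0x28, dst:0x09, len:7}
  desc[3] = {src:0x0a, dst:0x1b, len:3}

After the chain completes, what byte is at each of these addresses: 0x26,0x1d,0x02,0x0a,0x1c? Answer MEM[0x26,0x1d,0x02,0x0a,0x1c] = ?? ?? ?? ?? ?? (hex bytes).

MEM[0x26,0x1d,0x02,0x0a,0x1c] = d8 09 a0 09 23

  after D0: wrote 5B at 0x0a = 6ae24c72b3
  after D1: wrote 7B at 0x01 = 08a01773c5d9c5
  after D2: wrote 7B at 0x09 = 2e09230985c795
  after D3: wrote 3B at 0x1b = 092309
query mem[0x26]=0xd8, mem[0x1d]=0x09, mem[0x02]=0xa0, mem[0x0a]=0x09, mem[0x1c]=0x23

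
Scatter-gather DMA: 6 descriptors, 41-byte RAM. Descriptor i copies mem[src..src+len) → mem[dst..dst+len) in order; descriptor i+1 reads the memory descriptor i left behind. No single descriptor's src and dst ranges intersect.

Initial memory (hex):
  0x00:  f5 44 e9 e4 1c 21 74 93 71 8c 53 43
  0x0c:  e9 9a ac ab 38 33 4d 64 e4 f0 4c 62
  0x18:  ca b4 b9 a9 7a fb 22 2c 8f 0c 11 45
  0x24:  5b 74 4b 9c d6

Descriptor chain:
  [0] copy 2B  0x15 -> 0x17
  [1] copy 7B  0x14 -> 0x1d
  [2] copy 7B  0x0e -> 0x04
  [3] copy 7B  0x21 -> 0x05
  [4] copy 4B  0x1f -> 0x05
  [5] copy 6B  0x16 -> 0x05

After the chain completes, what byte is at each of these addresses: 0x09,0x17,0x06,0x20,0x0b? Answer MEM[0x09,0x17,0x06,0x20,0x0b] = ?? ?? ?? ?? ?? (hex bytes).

#0 dst[0x17+2] := {0xf0,0x4c}
#1 dst[0x1d+7] := {0xe4,0xf0,0x4c,0xf0,0x4c,0xb4,0xb9}
#2 dst[0x04+7] := {0xac,0xab,0x38,0x33,0x4d,0x64,0xe4}
#3 dst[0x05+7] := {0x4c,0xb4,0xb9,0x5b,0x74,0x4b,0x9c}
#4 dst[0x05+4] := {0x4c,0xf0,0x4c,0xb4}
#5 dst[0x05+6] := {0x4c,0xf0,0x4c,0xb4,0xb9,0xa9}
query mem[0x09]=0xb9, mem[0x17]=0xf0, mem[0x06]=0xf0, mem[0x20]=0xf0, mem[0x0b]=0x9c

MEM[0x09,0x17,0x06,0x20,0x0b] = b9 f0 f0 f0 9c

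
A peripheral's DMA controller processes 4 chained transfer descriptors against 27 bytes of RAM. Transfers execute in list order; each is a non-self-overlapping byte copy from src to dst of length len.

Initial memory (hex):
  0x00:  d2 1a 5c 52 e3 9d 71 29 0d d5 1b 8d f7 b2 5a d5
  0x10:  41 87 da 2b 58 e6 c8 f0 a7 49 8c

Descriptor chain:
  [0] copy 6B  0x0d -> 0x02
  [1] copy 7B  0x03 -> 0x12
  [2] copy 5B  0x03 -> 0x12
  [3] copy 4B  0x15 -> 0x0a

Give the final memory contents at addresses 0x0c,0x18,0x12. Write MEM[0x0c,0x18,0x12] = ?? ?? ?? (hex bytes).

MEM[0x0c,0x18,0x12] = 0d d5 5a

D0: mem[0x02..0x07] <- [b2 5a d5 41 87 da]
D1: mem[0x12..0x18] <- [5a d5 41 87 da 0d d5]
D2: mem[0x12..0x16] <- [5a d5 41 87 da]
D3: mem[0x0a..0x0d] <- [87 da 0d d5]
query mem[0x0c]=0x0d, mem[0x18]=0xd5, mem[0x12]=0x5a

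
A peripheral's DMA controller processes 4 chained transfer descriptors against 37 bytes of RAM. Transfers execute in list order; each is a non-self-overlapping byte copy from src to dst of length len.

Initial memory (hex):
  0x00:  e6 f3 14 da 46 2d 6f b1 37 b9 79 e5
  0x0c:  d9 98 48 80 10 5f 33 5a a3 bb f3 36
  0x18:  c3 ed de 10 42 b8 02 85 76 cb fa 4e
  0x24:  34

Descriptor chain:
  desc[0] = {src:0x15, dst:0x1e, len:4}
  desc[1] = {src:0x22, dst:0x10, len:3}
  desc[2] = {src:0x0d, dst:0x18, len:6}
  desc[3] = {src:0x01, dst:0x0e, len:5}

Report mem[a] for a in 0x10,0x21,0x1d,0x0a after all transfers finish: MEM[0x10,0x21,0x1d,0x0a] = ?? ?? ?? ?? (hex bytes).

  after D0: wrote 4B at 0x1e = bbf336c3
  after D1: wrote 3B at 0x10 = fa4e34
  after D2: wrote 6B at 0x18 = 984880fa4e34
  after D3: wrote 5B at 0x0e = f314da462d
query mem[0x10]=0xda, mem[0x21]=0xc3, mem[0x1d]=0x34, mem[0x0a]=0x79

MEM[0x10,0x21,0x1d,0x0a] = da c3 34 79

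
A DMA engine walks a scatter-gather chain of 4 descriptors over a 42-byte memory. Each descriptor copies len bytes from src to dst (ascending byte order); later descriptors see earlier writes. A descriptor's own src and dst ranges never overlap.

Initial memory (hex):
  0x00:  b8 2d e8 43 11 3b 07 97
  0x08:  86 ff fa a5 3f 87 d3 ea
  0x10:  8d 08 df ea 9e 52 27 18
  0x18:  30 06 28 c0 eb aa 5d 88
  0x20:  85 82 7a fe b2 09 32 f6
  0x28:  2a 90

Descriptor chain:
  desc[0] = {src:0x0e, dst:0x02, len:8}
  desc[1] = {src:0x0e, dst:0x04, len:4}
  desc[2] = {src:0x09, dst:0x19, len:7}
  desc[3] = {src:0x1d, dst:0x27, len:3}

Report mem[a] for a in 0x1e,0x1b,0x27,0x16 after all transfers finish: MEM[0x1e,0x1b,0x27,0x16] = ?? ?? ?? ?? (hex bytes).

MEM[0x1e,0x1b,0x27,0x16] = d3 a5 87 27

  after D0: wrote 8B at 0x02 = d3ea8d08dfea9e52
  after D1: wrote 4B at 0x04 = d3ea8d08
  after D2: wrote 7B at 0x19 = 52faa53f87d3ea
  after D3: wrote 3B at 0x27 = 87d3ea
query mem[0x1e]=0xd3, mem[0x1b]=0xa5, mem[0x27]=0x87, mem[0x16]=0x27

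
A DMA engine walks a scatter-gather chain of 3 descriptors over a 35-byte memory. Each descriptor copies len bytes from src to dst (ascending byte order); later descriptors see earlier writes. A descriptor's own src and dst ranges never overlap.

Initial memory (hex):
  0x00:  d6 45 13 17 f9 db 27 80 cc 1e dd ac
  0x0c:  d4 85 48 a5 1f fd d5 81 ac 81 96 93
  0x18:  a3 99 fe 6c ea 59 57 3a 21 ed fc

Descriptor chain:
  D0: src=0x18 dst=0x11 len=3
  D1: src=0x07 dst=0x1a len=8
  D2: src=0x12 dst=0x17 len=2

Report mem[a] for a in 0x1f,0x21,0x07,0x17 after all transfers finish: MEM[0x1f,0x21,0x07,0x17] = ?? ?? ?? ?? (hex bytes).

MEM[0x1f,0x21,0x07,0x17] = d4 48 80 99

D0: mem[0x11..0x13] <- [a3 99 fe]
D1: mem[0x1a..0x21] <- [80 cc 1e dd ac d4 85 48]
D2: mem[0x17..0x18] <- [99 fe]
query mem[0x1f]=0xd4, mem[0x21]=0x48, mem[0x07]=0x80, mem[0x17]=0x99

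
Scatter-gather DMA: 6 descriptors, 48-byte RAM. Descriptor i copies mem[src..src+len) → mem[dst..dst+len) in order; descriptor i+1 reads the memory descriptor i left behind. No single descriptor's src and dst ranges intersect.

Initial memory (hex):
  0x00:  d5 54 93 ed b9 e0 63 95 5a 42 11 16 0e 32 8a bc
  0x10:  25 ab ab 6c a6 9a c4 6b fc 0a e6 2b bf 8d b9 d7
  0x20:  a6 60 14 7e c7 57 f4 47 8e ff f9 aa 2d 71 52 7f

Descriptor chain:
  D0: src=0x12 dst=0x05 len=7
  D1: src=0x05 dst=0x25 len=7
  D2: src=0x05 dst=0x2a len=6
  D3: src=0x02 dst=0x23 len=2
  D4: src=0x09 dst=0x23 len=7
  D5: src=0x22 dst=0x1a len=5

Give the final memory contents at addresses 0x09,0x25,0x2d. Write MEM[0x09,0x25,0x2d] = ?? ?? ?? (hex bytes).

MEM[0x09,0x25,0x2d] = c4 fc 9a

[0] 0x12->0x05 len=7 : ab 6c a6 9a c4 6b fc
[1] 0x05->0x25 len=7 : ab 6c a6 9a c4 6b fc
[2] 0x05->0x2a len=6 : ab 6c a6 9a c4 6b
[3] 0x02->0x23 len=2 : 93 ed
[4] 0x09->0x23 len=7 : c4 6b fc 0e 32 8a bc
[5] 0x22->0x1a len=5 : 14 c4 6b fc 0e
query mem[0x09]=0xc4, mem[0x25]=0xfc, mem[0x2d]=0x9a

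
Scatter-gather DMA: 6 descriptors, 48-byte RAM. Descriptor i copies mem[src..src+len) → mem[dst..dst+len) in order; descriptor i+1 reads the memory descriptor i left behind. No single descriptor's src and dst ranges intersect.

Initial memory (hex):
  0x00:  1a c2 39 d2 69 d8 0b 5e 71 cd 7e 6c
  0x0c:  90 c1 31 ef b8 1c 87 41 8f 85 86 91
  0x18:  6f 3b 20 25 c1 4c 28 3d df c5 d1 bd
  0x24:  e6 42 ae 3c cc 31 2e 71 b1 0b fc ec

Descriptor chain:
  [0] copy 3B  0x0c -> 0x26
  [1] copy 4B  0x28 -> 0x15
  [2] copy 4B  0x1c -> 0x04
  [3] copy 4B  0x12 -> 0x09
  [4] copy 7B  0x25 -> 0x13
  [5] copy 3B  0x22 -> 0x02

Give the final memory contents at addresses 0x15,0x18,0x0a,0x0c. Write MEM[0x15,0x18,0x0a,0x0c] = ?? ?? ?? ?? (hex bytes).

MEM[0x15,0x18,0x0a,0x0c] = c1 2e 41 31

#0 dst[0x26+3] := {0x90,0xc1,0x31}
#1 dst[0x15+4] := {0x31,0x31,0x2e,0x71}
#2 dst[0x04+4] := {0xc1,0x4c,0x28,0x3d}
#3 dst[0x09+4] := {0x87,0x41,0x8f,0x31}
#4 dst[0x13+7] := {0x42,0x90,0xc1,0x31,0x31,0x2e,0x71}
#5 dst[0x02+3] := {0xd1,0xbd,0xe6}
query mem[0x15]=0xc1, mem[0x18]=0x2e, mem[0x0a]=0x41, mem[0x0c]=0x31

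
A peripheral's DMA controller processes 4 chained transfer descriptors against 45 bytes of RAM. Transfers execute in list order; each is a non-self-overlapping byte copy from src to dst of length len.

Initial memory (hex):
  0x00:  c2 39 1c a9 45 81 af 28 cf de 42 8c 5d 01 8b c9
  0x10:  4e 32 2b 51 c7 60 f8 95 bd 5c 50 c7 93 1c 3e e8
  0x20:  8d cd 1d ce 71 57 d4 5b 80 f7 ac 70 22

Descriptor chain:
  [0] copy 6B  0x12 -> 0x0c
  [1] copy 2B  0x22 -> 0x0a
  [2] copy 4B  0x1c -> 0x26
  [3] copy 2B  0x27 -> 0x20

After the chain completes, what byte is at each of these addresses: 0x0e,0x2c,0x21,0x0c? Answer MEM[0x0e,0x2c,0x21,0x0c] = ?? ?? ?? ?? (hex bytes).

D0: mem[0x0c..0x11] <- [2b 51 c7 60 f8 95]
D1: mem[0x0a..0x0b] <- [1d ce]
D2: mem[0x26..0x29] <- [93 1c 3e e8]
D3: mem[0x20..0x21] <- [1c 3e]
query mem[0x0e]=0xc7, mem[0x2c]=0x22, mem[0x21]=0x3e, mem[0x0c]=0x2b

MEM[0x0e,0x2c,0x21,0x0c] = c7 22 3e 2b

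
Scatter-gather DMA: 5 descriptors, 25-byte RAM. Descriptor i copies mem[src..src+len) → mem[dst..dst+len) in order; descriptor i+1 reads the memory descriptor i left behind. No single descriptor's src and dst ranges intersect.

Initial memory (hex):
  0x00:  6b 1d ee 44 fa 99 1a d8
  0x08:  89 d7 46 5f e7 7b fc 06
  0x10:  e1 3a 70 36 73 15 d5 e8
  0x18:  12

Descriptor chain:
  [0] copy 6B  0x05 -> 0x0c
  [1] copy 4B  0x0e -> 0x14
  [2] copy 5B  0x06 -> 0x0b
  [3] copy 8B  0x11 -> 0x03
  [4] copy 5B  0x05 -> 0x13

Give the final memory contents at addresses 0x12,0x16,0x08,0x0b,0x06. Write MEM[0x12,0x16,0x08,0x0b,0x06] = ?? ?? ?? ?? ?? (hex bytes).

MEM[0x12,0x16,0x08,0x0b,0x06] = 70 d7 d7 1a d8

D0: mem[0x0c..0x11] <- [99 1a d8 89 d7 46]
D1: mem[0x14..0x17] <- [d8 89 d7 46]
D2: mem[0x0b..0x0f] <- [1a d8 89 d7 46]
D3: mem[0x03..0x0a] <- [46 70 36 d8 89 d7 46 12]
D4: mem[0x13..0x17] <- [36 d8 89 d7 46]
query mem[0x12]=0x70, mem[0x16]=0xd7, mem[0x08]=0xd7, mem[0x0b]=0x1a, mem[0x06]=0xd8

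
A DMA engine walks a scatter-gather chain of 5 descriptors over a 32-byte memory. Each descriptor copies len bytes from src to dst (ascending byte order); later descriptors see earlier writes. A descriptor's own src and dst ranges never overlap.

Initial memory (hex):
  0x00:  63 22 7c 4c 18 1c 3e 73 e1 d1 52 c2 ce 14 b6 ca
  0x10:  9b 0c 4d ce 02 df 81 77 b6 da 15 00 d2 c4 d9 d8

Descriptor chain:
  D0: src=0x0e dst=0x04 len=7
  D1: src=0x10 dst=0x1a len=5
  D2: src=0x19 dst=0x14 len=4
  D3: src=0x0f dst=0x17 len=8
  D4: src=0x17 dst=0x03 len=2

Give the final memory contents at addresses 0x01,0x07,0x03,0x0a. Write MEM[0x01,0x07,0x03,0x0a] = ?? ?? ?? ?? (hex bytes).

D0: mem[0x04..0x0a] <- [b6 ca 9b 0c 4d ce 02]
D1: mem[0x1a..0x1e] <- [9b 0c 4d ce 02]
D2: mem[0x14..0x17] <- [da 9b 0c 4d]
D3: mem[0x17..0x1e] <- [ca 9b 0c 4d ce da 9b 0c]
D4: mem[0x03..0x04] <- [ca 9b]
query mem[0x01]=0x22, mem[0x07]=0x0c, mem[0x03]=0xca, mem[0x0a]=0x02

MEM[0x01,0x07,0x03,0x0a] = 22 0c ca 02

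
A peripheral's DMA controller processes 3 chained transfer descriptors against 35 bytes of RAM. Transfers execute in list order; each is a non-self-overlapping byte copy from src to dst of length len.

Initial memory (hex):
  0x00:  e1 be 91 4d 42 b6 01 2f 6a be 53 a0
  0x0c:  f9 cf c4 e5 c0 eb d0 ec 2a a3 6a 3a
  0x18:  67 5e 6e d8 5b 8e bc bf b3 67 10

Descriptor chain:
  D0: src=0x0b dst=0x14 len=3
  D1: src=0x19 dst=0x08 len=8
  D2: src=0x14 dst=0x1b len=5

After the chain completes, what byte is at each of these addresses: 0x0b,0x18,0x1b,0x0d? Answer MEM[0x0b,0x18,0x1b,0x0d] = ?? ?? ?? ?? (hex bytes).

MEM[0x0b,0x18,0x1b,0x0d] = 5b 67 a0 bc

  after D0: wrote 3B at 0x14 = a0f9cf
  after D1: wrote 8B at 0x08 = 5e6ed85b8ebcbfb3
  after D2: wrote 5B at 0x1b = a0f9cf3a67
query mem[0x0b]=0x5b, mem[0x18]=0x67, mem[0x1b]=0xa0, mem[0x0d]=0xbc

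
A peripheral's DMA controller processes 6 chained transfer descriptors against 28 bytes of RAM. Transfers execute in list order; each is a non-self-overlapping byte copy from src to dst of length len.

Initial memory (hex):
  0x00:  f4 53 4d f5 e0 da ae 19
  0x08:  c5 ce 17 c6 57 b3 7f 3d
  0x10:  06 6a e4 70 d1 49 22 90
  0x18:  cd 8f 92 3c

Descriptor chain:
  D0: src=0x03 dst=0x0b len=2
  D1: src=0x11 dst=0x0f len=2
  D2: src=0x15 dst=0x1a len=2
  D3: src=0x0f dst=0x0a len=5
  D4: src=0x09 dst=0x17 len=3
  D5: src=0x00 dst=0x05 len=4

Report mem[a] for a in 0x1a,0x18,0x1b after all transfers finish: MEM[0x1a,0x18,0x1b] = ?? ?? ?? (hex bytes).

MEM[0x1a,0x18,0x1b] = 49 6a 22

D0: mem[0x0b..0x0c] <- [f5 e0]
D1: mem[0x0f..0x10] <- [6a e4]
D2: mem[0x1a..0x1b] <- [49 22]
D3: mem[0x0a..0x0e] <- [6a e4 6a e4 70]
D4: mem[0x17..0x19] <- [ce 6a e4]
D5: mem[0x05..0x08] <- [f4 53 4d f5]
query mem[0x1a]=0x49, mem[0x18]=0x6a, mem[0x1b]=0x22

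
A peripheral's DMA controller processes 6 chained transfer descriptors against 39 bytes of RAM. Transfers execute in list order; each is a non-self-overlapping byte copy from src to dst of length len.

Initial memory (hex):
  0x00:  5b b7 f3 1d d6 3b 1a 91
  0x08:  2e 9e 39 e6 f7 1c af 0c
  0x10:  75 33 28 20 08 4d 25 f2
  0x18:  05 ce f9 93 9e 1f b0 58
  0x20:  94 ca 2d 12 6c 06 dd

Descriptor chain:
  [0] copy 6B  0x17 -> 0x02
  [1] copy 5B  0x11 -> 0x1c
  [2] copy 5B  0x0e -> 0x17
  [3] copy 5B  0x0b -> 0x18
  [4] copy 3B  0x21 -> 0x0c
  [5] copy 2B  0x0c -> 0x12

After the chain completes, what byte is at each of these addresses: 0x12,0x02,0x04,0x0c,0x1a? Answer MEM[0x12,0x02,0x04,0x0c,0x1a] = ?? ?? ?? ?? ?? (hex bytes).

MEM[0x12,0x02,0x04,0x0c,0x1a] = ca f2 ce ca 1c

  after D0: wrote 6B at 0x02 = f205cef9939e
  after D1: wrote 5B at 0x1c = 332820084d
  after D2: wrote 5B at 0x17 = af0c753328
  after D3: wrote 5B at 0x18 = e6f71caf0c
  after D4: wrote 3B at 0x0c = ca2d12
  after D5: wrote 2B at 0x12 = ca2d
query mem[0x12]=0xca, mem[0x02]=0xf2, mem[0x04]=0xce, mem[0x0c]=0xca, mem[0x1a]=0x1c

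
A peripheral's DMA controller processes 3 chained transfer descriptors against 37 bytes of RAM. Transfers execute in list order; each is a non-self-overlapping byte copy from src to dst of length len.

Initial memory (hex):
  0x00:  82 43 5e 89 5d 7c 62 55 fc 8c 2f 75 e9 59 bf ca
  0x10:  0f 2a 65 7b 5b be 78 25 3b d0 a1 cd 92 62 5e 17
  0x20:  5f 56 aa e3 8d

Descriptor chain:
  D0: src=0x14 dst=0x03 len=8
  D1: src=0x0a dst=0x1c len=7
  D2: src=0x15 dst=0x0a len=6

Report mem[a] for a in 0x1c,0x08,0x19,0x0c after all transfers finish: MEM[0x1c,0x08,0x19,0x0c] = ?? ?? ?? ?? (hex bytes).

MEM[0x1c,0x08,0x19,0x0c] = cd d0 d0 25

#0 dst[0x03+8] := {0x5b,0xbe,0x78,0x25,0x3b,0xd0,0xa1,0xcd}
#1 dst[0x1c+7] := {0xcd,0x75,0xe9,0x59,0xbf,0xca,0x0f}
#2 dst[0x0a+6] := {0xbe,0x78,0x25,0x3b,0xd0,0xa1}
query mem[0x1c]=0xcd, mem[0x08]=0xd0, mem[0x19]=0xd0, mem[0x0c]=0x25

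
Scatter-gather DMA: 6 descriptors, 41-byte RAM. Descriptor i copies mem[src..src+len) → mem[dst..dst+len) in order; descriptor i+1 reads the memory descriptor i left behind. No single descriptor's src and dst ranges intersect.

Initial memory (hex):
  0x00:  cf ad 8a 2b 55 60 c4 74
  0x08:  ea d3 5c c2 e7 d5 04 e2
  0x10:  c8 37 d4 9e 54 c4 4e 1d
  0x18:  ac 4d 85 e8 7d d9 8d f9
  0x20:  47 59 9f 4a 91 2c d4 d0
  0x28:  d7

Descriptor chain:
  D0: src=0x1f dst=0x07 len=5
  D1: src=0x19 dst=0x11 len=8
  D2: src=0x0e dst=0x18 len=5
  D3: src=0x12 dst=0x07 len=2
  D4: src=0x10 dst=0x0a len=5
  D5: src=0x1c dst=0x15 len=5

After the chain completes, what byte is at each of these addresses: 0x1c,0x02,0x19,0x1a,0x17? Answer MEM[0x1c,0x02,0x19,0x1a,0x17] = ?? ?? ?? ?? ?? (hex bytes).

  after D0: wrote 5B at 0x07 = f947599f4a
  after D1: wrote 8B at 0x11 = 4d85e87dd98df947
  after D2: wrote 5B at 0x18 = 04e2c84d85
  after D3: wrote 2B at 0x07 = 85e8
  after D4: wrote 5B at 0x0a = c84d85e87d
  after D5: wrote 5B at 0x15 = 85d98df947
query mem[0x1c]=0x85, mem[0x02]=0x8a, mem[0x19]=0x47, mem[0x1a]=0xc8, mem[0x17]=0x8d

MEM[0x1c,0x02,0x19,0x1a,0x17] = 85 8a 47 c8 8d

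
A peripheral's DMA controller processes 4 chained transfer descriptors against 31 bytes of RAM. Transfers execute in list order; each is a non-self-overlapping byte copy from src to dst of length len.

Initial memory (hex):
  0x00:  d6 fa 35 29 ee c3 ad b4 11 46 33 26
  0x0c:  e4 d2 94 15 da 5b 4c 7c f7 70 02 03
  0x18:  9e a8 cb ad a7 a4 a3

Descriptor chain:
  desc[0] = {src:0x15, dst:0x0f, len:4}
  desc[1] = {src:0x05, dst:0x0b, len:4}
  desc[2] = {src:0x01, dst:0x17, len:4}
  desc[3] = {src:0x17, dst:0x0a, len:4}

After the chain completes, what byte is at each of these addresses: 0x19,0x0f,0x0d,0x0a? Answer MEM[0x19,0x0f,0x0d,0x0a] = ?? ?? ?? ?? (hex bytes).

[0] 0x15->0x0f len=4 : 70 02 03 9e
[1] 0x05->0x0b len=4 : c3 ad b4 11
[2] 0x01->0x17 len=4 : fa 35 29 ee
[3] 0x17->0x0a len=4 : fa 35 29 ee
query mem[0x19]=0x29, mem[0x0f]=0x70, mem[0x0d]=0xee, mem[0x0a]=0xfa

MEM[0x19,0x0f,0x0d,0x0a] = 29 70 ee fa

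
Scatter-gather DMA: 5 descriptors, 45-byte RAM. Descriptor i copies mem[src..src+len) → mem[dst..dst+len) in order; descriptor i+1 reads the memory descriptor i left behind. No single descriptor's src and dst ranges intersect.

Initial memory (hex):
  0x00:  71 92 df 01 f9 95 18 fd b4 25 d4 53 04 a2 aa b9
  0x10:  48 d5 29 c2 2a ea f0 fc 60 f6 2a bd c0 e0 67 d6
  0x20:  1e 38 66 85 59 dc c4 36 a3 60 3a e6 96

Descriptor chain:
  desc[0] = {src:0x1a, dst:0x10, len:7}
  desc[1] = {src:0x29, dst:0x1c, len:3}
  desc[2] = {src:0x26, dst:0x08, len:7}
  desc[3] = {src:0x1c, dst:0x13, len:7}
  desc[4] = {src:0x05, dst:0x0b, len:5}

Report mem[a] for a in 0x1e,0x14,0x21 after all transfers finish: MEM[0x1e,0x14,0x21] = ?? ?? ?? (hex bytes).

MEM[0x1e,0x14,0x21] = e6 3a 38

  after D0: wrote 7B at 0x10 = 2abdc0e067d61e
  after D1: wrote 3B at 0x1c = 603ae6
  after D2: wrote 7B at 0x08 = c436a3603ae696
  after D3: wrote 7B at 0x13 = 603ae6d61e3866
  after D4: wrote 5B at 0x0b = 9518fdc436
query mem[0x1e]=0xe6, mem[0x14]=0x3a, mem[0x21]=0x38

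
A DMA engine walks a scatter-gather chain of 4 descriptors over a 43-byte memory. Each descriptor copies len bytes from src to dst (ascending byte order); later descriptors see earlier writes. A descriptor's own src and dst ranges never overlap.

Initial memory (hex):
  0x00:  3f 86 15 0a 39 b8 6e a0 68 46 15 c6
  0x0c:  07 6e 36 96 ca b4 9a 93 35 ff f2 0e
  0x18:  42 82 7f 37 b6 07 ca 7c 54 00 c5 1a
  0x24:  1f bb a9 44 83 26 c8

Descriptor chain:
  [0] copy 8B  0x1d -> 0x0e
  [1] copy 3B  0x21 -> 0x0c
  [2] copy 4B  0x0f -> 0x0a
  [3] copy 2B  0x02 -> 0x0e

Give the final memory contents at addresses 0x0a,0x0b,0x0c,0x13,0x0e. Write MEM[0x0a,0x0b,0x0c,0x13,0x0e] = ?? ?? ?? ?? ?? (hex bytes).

D0: mem[0x0e..0x15] <- [07 ca 7c 54 00 c5 1a 1f]
D1: mem[0x0c..0x0e] <- [00 c5 1a]
D2: mem[0x0a..0x0d] <- [ca 7c 54 00]
D3: mem[0x0e..0x0f] <- [15 0a]
query mem[0x0a]=0xca, mem[0x0b]=0x7c, mem[0x0c]=0x54, mem[0x13]=0xc5, mem[0x0e]=0x15

MEM[0x0a,0x0b,0x0c,0x13,0x0e] = ca 7c 54 c5 15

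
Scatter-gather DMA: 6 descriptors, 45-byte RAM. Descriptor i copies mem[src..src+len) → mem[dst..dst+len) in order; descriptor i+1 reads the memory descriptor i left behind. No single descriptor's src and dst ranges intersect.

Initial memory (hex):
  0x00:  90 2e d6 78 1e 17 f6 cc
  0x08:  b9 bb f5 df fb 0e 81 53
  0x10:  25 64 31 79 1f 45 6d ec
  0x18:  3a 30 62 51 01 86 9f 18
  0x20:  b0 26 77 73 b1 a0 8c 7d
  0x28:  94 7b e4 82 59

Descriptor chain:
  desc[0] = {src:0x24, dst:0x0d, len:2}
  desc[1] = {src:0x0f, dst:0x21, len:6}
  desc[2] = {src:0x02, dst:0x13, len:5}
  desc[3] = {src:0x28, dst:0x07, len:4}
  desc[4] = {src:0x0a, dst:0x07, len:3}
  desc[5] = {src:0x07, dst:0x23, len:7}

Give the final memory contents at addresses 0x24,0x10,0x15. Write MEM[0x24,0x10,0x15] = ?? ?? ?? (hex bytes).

  after D0: wrote 2B at 0x0d = b1a0
  after D1: wrote 6B at 0x21 = 53256431791f
  after D2: wrote 5B at 0x13 = d6781e17f6
  after D3: wrote 4B at 0x07 = 947be482
  after D4: wrote 3B at 0x07 = 82dffb
  after D5: wrote 7B at 0x23 = 82dffb82dffbb1
query mem[0x24]=0xdf, mem[0x10]=0x25, mem[0x15]=0x1e

MEM[0x24,0x10,0x15] = df 25 1e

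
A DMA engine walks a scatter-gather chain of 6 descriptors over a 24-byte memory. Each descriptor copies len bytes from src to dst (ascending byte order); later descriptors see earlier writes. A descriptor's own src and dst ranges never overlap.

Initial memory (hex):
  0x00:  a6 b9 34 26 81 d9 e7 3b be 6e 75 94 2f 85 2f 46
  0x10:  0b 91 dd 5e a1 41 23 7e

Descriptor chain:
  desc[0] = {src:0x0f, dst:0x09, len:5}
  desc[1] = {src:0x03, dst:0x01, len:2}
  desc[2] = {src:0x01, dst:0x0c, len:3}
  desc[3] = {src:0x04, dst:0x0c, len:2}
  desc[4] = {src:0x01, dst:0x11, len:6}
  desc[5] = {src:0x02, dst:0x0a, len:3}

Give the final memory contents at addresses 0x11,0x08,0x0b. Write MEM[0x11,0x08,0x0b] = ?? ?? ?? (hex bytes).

MEM[0x11,0x08,0x0b] = 26 be 26

[0] 0x0f->0x09 len=5 : 46 0b 91 dd 5e
[1] 0x03->0x01 len=2 : 26 81
[2] 0x01->0x0c len=3 : 26 81 26
[3] 0x04->0x0c len=2 : 81 d9
[4] 0x01->0x11 len=6 : 26 81 26 81 d9 e7
[5] 0x02->0x0a len=3 : 81 26 81
query mem[0x11]=0x26, mem[0x08]=0xbe, mem[0x0b]=0x26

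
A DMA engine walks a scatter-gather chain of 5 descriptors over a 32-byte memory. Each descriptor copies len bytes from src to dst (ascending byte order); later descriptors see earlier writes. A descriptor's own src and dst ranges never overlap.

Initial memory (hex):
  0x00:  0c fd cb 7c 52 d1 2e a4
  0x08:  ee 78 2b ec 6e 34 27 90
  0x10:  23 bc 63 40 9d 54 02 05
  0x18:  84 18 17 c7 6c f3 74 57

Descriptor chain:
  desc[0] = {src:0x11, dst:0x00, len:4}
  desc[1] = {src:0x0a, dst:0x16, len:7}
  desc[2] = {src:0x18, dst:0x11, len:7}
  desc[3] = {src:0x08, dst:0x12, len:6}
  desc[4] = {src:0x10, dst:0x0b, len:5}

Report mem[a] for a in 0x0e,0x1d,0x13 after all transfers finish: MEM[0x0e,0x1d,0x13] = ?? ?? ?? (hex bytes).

MEM[0x0e,0x1d,0x13] = 78 f3 78

[0] 0x11->0x00 len=4 : bc 63 40 9d
[1] 0x0a->0x16 len=7 : 2b ec 6e 34 27 90 23
[2] 0x18->0x11 len=7 : 6e 34 27 90 23 f3 74
[3] 0x08->0x12 len=6 : ee 78 2b ec 6e 34
[4] 0x10->0x0b len=5 : 23 6e ee 78 2b
query mem[0x0e]=0x78, mem[0x1d]=0xf3, mem[0x13]=0x78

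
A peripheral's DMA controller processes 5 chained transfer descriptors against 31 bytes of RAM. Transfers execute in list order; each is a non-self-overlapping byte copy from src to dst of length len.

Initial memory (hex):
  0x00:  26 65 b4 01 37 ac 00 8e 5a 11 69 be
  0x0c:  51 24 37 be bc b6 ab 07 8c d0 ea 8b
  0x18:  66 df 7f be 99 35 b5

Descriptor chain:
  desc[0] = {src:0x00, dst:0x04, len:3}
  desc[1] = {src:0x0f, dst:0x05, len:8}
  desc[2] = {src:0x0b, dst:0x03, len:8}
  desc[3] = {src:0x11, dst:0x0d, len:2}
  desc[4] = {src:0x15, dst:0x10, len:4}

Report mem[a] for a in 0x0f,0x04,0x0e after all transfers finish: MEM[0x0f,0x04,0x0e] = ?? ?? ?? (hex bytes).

MEM[0x0f,0x04,0x0e] = be ea ab

#0 dst[0x04+3] := {0x26,0x65,0xb4}
#1 dst[0x05+8] := {0xbe,0xbc,0xb6,0xab,0x07,0x8c,0xd0,0xea}
#2 dst[0x03+8] := {0xd0,0xea,0x24,0x37,0xbe,0xbc,0xb6,0xab}
#3 dst[0x0d+2] := {0xb6,0xab}
#4 dst[0x10+4] := {0xd0,0xea,0x8b,0x66}
query mem[0x0f]=0xbe, mem[0x04]=0xea, mem[0x0e]=0xab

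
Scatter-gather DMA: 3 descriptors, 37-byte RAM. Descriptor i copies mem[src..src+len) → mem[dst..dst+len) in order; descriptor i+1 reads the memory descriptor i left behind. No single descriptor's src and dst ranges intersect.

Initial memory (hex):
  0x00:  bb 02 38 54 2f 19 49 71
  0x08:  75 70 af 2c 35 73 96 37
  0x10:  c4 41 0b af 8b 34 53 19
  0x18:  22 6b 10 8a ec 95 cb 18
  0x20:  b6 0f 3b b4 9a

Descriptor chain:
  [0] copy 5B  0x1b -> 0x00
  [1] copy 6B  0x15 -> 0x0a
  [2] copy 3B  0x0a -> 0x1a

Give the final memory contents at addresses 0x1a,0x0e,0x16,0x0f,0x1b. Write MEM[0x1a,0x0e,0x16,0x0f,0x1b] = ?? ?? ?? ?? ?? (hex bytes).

MEM[0x1a,0x0e,0x16,0x0f,0x1b] = 34 6b 53 10 53

#0 dst[0x00+5] := {0x8a,0xec,0x95,0xcb,0x18}
#1 dst[0x0a+6] := {0x34,0x53,0x19,0x22,0x6b,0x10}
#2 dst[0x1a+3] := {0x34,0x53,0x19}
query mem[0x1a]=0x34, mem[0x0e]=0x6b, mem[0x16]=0x53, mem[0x0f]=0x10, mem[0x1b]=0x53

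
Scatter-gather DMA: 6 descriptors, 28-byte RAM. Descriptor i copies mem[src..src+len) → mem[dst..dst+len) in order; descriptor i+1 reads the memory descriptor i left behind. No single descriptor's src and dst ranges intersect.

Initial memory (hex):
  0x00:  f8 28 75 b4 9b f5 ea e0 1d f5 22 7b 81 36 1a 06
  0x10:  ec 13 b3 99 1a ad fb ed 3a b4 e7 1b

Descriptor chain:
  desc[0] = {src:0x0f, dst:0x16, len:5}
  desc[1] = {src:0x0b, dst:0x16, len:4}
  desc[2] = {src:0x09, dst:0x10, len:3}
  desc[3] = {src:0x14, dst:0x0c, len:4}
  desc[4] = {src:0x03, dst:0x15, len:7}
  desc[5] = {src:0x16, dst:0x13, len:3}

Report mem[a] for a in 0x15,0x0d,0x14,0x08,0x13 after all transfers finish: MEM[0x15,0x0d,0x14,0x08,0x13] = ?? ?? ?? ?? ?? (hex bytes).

#0 dst[0x16+5] := {0x06,0xec,0x13,0xb3,0x99}
#1 dst[0x16+4] := {0x7b,0x81,0x36,0x1a}
#2 dst[0x10+3] := {0xf5,0x22,0x7b}
#3 dst[0x0c+4] := {0x1a,0xad,0x7b,0x81}
#4 dst[0x15+7] := {0xb4,0x9b,0xf5,0xea,0xe0,0x1d,0xf5}
#5 dst[0x13+3] := {0x9b,0xf5,0xea}
query mem[0x15]=0xea, mem[0x0d]=0xad, mem[0x14]=0xf5, mem[0x08]=0x1d, mem[0x13]=0x9b

MEM[0x15,0x0d,0x14,0x08,0x13] = ea ad f5 1d 9b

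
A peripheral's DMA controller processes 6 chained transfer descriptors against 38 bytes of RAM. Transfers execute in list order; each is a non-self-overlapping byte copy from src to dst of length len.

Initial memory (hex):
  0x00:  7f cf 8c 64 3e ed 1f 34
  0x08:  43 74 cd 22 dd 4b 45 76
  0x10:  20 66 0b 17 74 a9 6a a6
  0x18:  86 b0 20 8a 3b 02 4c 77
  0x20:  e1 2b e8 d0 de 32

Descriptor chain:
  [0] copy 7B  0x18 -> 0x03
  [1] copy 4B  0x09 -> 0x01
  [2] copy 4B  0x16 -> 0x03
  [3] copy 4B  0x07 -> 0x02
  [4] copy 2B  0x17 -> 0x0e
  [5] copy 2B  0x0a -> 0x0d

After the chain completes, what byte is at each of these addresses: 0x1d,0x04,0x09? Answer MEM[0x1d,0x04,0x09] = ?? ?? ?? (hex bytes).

MEM[0x1d,0x04,0x09] = 02 4c 4c

D0: mem[0x03..0x09] <- [86 b0 20 8a 3b 02 4c]
D1: mem[0x01..0x04] <- [4c cd 22 dd]
D2: mem[0x03..0x06] <- [6a a6 86 b0]
D3: mem[0x02..0x05] <- [3b 02 4c cd]
D4: mem[0x0e..0x0f] <- [a6 86]
D5: mem[0x0d..0x0e] <- [cd 22]
query mem[0x1d]=0x02, mem[0x04]=0x4c, mem[0x09]=0x4c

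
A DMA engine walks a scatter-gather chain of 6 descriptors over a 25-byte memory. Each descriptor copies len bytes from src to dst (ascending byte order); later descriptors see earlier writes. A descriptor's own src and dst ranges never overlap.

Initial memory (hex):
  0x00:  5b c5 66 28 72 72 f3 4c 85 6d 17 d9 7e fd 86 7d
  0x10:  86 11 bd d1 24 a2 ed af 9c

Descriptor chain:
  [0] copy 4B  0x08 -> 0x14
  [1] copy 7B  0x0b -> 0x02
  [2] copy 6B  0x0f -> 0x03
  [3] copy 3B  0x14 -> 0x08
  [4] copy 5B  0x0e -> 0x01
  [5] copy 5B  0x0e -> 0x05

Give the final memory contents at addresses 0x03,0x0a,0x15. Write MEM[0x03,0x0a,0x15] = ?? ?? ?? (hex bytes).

D0: mem[0x14..0x17] <- [85 6d 17 d9]
D1: mem[0x02..0x08] <- [d9 7e fd 86 7d 86 11]
D2: mem[0x03..0x08] <- [7d 86 11 bd d1 85]
D3: mem[0x08..0x0a] <- [85 6d 17]
D4: mem[0x01..0x05] <- [86 7d 86 11 bd]
D5: mem[0x05..0x09] <- [86 7d 86 11 bd]
query mem[0x03]=0x86, mem[0x0a]=0x17, mem[0x15]=0x6d

MEM[0x03,0x0a,0x15] = 86 17 6d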